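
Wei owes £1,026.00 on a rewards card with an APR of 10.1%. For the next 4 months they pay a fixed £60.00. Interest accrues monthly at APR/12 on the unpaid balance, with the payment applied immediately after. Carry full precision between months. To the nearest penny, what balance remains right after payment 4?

£817.93

Monthly rate r = 10.1%/12 = 0.841667% = 0.00841667.
Each month: B ← B·(1+r) − £60.00.
Month 1: interest £8.64; balance after payment £974.64.
Month 2: interest £8.20; balance after payment £922.84.
Month 3: interest £7.77; balance after payment £870.61.
Month 4: interest £7.33; balance after payment £817.93.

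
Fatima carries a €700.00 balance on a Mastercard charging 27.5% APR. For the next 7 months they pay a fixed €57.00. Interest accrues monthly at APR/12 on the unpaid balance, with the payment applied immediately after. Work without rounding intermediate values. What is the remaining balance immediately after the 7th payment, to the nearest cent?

Monthly rate r = 27.5%/12 = 2.29167% = 0.0229167.
Each month: B ← B·(1+r) − €57.00.
Month 1: interest €16.04; balance after payment €659.04.
Month 2: interest €15.10; balance after payment €617.14.
Month 3: interest €14.14; balance after payment €574.29.
Month 4: interest €13.16; balance after payment €530.45.
Month 5: interest €12.16; balance after payment €485.60.
Month 6: interest €11.13; balance after payment €439.73.
Month 7: interest €10.08; balance after payment €392.81.

€392.81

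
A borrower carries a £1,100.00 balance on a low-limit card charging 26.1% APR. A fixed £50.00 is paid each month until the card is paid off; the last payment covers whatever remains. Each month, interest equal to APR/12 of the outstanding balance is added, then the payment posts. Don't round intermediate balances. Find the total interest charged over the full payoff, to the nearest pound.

Monthly rate r = 26.1%/12 = 2.175% = 0.02175.
Payoff takes n = ⌈−ln(1 − rB₀/P)/ln(1+r)⌉ = ⌈30.258⌉ = 31 payments; the last is £12.98.
Total paid = 30·£50.00 + £12.98 = £1,512.98.
Total interest = total paid − principal = £1,512.98 − £1,100.00 = £412.98.

£413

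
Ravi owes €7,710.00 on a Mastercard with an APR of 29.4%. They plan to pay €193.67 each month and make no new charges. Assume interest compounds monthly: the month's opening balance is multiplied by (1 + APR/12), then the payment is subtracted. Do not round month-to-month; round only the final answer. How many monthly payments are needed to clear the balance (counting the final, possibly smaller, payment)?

153 months

Monthly rate r = 29.4%/12 = 2.45% = 0.0245.
Recurrence: B ← B·(1+r) − €193.67.
Month 1: interest €188.89; balance after payment €7,705.23.
Month 2: interest €188.78; balance after payment €7,700.33.
Closed form: n = −ln(1 − rB₀/P)/ln(1+r) = −ln(0.024655)/ln(1.0245) ≈ 152.977, so the balance reaches zero during payment 153.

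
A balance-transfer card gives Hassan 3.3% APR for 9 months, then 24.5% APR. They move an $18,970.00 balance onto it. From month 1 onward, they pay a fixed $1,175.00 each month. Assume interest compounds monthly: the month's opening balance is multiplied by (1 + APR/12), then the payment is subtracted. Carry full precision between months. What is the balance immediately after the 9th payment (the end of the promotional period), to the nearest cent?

$8,752.63

Promo months 1–9 at r₀ = 3.3%/12 = 0.00275; months 10+ at r₁ = 24.5%/12 = 0.0204167.
After month 9: iterate B ← B·(1+r₀) − $1,175.00 for 9 months → $8,752.63.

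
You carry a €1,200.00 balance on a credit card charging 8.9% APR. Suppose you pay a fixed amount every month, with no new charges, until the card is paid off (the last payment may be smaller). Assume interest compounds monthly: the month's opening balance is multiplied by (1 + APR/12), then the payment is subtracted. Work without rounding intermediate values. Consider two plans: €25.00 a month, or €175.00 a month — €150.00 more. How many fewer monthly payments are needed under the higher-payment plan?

Monthly rate r = 8.9%/12 = 0.741667% = 0.00741667.
At €25.00/mo: n = ⌈−ln(1 − rB₀/P)/ln(1+r)⌉ = 60 payments (last €13.85); total interest = total paid − €1,200.00 = €288.85.
At €175.00/mo: 8 payments (last €11.19); total interest €36.19.
Payments saved = 60 − 8 = 52.

52 fewer payments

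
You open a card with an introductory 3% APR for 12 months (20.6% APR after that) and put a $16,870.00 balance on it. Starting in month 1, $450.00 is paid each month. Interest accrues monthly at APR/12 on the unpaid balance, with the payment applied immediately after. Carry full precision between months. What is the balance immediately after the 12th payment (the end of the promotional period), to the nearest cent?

$11,908.24

Promo months 1–12 at r₀ = 3%/12 = 0.0025; months 13+ at r₁ = 20.6%/12 = 0.0171667.
After month 12: iterate B ← B·(1+r₀) − $450.00 for 12 months → $11,908.24.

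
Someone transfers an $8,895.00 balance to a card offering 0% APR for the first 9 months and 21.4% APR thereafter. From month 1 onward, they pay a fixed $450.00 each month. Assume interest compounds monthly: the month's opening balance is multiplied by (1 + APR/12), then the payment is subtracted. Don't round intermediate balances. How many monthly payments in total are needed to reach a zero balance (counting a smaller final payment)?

Promo months 1–9 at r₀ = 0%/12 = 0; months 10+ at r₁ = 21.4%/12 = 0.0178333.
After month 9 (no interest yet): B = $8,895.00 − 9·$450.00 = $4,845.00.
Then at r₁ with $450.00/mo: n₂ = −ln(1 − r₁·B/P)/ln(1+r₁) ≈ 12.06 → 13 more payments.

22 months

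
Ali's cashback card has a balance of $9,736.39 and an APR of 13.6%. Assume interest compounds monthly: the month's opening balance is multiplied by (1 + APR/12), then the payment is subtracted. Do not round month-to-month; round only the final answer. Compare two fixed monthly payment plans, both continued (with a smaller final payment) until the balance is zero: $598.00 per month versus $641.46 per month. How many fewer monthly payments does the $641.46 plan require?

Monthly rate r = 13.6%/12 = 1.13333% = 0.0113333.
At $598.00/mo: n = ⌈−ln(1 − rB₀/P)/ln(1+r)⌉ = 19 payments (last $60.34); total interest = total paid − $9,736.39 = $1,087.95.
At $641.46/mo: 17 payments (last $482.00); total interest $1,008.97.
Payments saved = 19 − 17 = 2.

2 fewer payments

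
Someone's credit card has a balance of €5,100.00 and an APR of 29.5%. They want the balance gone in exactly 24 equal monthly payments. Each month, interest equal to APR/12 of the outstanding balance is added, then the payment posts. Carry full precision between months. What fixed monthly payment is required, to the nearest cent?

Monthly rate r = 29.5%/12 = 2.45833% = 0.0245833.
Level-payment amortization: P = B₀·r / (1 − (1+r)^(−n)) = 5100.00·0.0245833 / (1 − 1.02458^(−24)).
Denominator 1 − (1+r)^(−24) = 0.441703235.
P = 125.375 / 0.441703235 ≈ 283.84.

€283.84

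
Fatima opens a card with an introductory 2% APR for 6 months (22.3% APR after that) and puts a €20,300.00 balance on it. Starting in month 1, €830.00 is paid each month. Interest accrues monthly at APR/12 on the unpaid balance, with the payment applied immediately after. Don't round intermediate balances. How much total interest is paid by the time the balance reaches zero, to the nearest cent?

€3,899.36

Promo months 1–6 at r₀ = 2%/12 = 0.00166667; months 7+ at r₁ = 22.3%/12 = 0.0185833.
After month 6: iterate B ← B·(1+r₀) − €830.00 for 6 months → €15,503.05.
Then at r₁ with €830.00/mo: n₂ = −ln(1 − r₁·B/P)/ln(1+r₁) ≈ 23.15 → 24 more payments.
Total paid = 29·€830.00 + €129.36 = €24,199.36; interest = €24,199.36 − €20,300.00 = €3,899.36.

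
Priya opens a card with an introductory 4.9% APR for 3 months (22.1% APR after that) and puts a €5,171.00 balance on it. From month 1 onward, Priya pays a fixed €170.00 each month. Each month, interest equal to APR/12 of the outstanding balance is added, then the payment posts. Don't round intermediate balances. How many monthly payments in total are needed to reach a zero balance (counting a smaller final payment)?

43 months

Promo months 1–3 at r₀ = 4.9%/12 = 0.00408333; months 4+ at r₁ = 22.1%/12 = 0.0184167.
After month 3: iterate B ← B·(1+r₀) − €170.00 for 3 months → €4,722.52.
Then at r₁ with €170.00/mo: n₂ = −ln(1 − r₁·B/P)/ln(1+r₁) ≈ 39.27 → 40 more payments.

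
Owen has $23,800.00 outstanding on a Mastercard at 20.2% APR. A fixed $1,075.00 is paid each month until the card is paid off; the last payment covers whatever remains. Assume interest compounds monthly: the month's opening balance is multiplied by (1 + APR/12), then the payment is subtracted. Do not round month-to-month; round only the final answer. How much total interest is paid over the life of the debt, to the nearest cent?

Monthly rate r = 20.2%/12 = 1.68333% = 0.0168333.
Payoff takes n = ⌈−ln(1 − rB₀/P)/ln(1+r)⌉ = ⌈27.934⌉ = 28 payments; the last is $1,004.18.
Total paid = 27·$1,075.00 + $1,004.18 = $30,029.18.
Total interest = total paid − principal = $30,029.18 − $23,800.00 = $6,229.18.

$6,229.18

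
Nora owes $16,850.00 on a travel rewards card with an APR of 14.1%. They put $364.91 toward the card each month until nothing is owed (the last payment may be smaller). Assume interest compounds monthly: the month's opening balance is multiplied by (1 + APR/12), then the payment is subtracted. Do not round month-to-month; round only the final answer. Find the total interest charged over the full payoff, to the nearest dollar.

Monthly rate r = 14.1%/12 = 1.175% = 0.01175.
Payoff takes n = ⌈−ln(1 − rB₀/P)/ln(1+r)⌉ = ⌈66.954⌉ = 67 payments; the last is $348.14.
Total paid = 66·$364.91 + $348.14 = $24,432.20.
Total interest = total paid − principal = $24,432.20 − $16,850.00 = $7,582.20.

$7,582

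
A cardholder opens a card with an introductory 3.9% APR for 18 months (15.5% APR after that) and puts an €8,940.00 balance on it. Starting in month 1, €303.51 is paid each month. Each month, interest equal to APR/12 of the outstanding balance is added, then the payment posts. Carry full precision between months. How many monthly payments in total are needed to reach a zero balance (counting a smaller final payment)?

Promo months 1–18 at r₀ = 3.9%/12 = 0.00325; months 19+ at r₁ = 15.5%/12 = 0.0129167.
After month 18: iterate B ← B·(1+r₀) − €303.51 for 18 months → €3,860.94.
Then at r₁ with €303.51/mo: n₂ = −ln(1 − r₁·B/P)/ln(1+r₁) ≈ 13.99 → 14 more payments.

32 months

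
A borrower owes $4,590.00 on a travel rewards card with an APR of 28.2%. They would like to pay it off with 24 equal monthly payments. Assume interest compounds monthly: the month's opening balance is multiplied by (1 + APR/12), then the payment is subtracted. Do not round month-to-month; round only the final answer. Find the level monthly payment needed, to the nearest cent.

$252.41

Monthly rate r = 28.2%/12 = 2.35% = 0.0235.
Level-payment amortization: P = B₀·r / (1 − (1+r)^(−n)) = 4590.00·0.0235 / (1 − 1.0235^(−24)).
Denominator 1 − (1+r)^(−24) = 0.427346826.
P = 107.865 / 0.427346826 ≈ 252.41.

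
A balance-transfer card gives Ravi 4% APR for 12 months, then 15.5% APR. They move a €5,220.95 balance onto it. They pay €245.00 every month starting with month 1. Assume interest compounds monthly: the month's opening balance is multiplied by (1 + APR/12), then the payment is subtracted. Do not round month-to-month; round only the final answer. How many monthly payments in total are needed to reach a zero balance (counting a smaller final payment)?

23 payments

Promo months 1–12 at r₀ = 4%/12 = 0.00333333; months 13+ at r₁ = 15.5%/12 = 0.0129167.
After month 12: iterate B ← B·(1+r₀) − €245.00 for 12 months → €2,439.16.
Then at r₁ with €245.00/mo: n₂ = −ln(1 − r₁·B/P)/ln(1+r₁) ≈ 10.73 → 11 more payments.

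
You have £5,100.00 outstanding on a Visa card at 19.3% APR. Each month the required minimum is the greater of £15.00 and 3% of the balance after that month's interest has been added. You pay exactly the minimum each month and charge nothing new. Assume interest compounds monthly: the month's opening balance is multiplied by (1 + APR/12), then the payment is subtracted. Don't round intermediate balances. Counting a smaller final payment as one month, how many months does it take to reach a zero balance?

Monthly rate r = 19.3%/12 = 1.60833% = 0.0160833.
While 3% of the post-interest balance exceeds £15.00, each month B ← (B·(1+r))·(1 − 0.03), i.e. B shrinks by the factor (1+r)·0.97 = 0.9856.
This holds for months 1–162. Entering month 163 the balance is £486.57; 3% of the post-interest balance is now below £15.00, so the flat £15.00 minimum applies from here.
From month 163 a fixed £15.00 at rate r clears £486.57 in 47 more payments. Total: 162 + 47 = 209 months.

209 months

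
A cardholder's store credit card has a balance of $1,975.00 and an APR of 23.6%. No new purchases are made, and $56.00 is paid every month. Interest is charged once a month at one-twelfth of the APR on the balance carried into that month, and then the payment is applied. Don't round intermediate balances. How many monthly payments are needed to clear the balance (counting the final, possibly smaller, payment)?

Monthly rate r = 23.6%/12 = 1.96667% = 0.0196667.
Recurrence: B ← B·(1+r) − $56.00.
Month 1: interest $38.84; balance after payment $1,957.84.
Month 2: interest $38.50; balance after payment $1,940.35.
Closed form: n = −ln(1 − rB₀/P)/ln(1+r) = −ln(0.3064)/ln(1.01967) ≈ 60.735, so the balance reaches zero during payment 61.

61 months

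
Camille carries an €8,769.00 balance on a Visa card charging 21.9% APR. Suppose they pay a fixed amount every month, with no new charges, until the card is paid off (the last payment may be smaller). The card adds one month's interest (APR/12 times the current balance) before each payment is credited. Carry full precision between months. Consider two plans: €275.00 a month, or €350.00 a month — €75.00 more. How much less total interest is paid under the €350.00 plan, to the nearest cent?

Monthly rate r = 21.9%/12 = 1.825% = 0.01825.
At €275.00/mo: n = ⌈−ln(1 − rB₀/P)/ln(1+r)⌉ = 49 payments (last €61.78); total interest = total paid − €8,769.00 = €4,492.78.
At €350.00/mo: 34 payments (last €276.67); total interest €3,057.67.
Interest saved = €4,492.78 − €3,057.67 = €1,435.11.

€1,435.11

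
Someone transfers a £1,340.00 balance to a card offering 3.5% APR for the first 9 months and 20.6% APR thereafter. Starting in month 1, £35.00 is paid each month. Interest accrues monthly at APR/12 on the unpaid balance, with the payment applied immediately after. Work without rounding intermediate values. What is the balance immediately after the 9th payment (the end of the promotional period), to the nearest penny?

£1,056.89

Promo months 1–9 at r₀ = 3.5%/12 = 0.00291667; months 10+ at r₁ = 20.6%/12 = 0.0171667.
After month 9: iterate B ← B·(1+r₀) − £35.00 for 9 months → £1,056.89.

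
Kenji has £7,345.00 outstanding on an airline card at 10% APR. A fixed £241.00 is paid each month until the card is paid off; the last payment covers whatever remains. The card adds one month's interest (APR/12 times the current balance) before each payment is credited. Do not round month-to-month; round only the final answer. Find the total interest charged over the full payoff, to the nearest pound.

Monthly rate r = 10%/12 = 0.833333% = 0.00833333.
Payoff takes n = ⌈−ln(1 − rB₀/P)/ln(1+r)⌉ = ⌈35.306⌉ = 36 payments; the last is £73.98.
Total paid = 35·£241.00 + £73.98 = £8,508.98.
Total interest = total paid − principal = £8,508.98 − £7,345.00 = £1,163.98.

£1,164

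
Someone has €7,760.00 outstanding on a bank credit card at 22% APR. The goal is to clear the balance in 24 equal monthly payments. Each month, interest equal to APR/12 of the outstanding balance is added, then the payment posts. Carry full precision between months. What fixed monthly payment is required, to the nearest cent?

€402.57

Monthly rate r = 22%/12 = 1.83333% = 0.0183333.
Level-payment amortization: P = B₀·r / (1 − (1+r)^(−n)) = 7760.00·0.0183333 / (1 − 1.01833^(−24)).
Denominator 1 − (1+r)^(−24) = 0.353392164.
P = 142.267 / 0.353392164 ≈ 402.57.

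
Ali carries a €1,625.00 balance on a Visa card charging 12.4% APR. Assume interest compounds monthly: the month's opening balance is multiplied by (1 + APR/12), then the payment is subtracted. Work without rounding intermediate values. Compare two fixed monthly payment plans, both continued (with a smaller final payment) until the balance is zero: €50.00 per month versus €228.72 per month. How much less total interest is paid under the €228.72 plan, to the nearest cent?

Monthly rate r = 12.4%/12 = 1.03333% = 0.0103333.
At €50.00/mo: n = ⌈−ln(1 − rB₀/P)/ln(1+r)⌉ = 40 payments (last €40.36); total interest = total paid − €1,625.00 = €365.36.
At €228.72/mo: 8 payments (last €95.69); total interest €71.73.
Interest saved = €365.36 − €71.73 = €293.63.

€293.63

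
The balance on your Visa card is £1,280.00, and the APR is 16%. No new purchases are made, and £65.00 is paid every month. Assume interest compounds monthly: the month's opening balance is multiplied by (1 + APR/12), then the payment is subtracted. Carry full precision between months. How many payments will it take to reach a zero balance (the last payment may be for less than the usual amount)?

Monthly rate r = 16%/12 = 1.33333% = 0.0133333.
Recurrence: B ← B·(1+r) − £65.00.
Month 1: interest £17.07; balance after payment £1,232.07.
Month 2: interest £16.43; balance after payment £1,183.49.
Closed form: n = −ln(1 − rB₀/P)/ln(1+r) = −ln(0.73744)/ln(1.01333) ≈ 22.995, so the balance reaches zero during payment 23.

23 months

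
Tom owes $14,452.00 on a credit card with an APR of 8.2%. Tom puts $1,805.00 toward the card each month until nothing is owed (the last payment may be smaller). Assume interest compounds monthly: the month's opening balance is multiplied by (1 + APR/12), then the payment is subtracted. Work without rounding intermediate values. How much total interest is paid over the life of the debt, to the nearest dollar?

Monthly rate r = 8.2%/12 = 0.683333% = 0.00683333.
Payoff takes n = ⌈−ln(1 − rB₀/P)/ln(1+r)⌉ = ⌈8.262⌉ = 9 payments; the last is $474.30.
Total paid = 8·$1,805.00 + $474.30 = $14,914.30.
Total interest = total paid − principal = $14,914.30 − $14,452.00 = $462.30.

$462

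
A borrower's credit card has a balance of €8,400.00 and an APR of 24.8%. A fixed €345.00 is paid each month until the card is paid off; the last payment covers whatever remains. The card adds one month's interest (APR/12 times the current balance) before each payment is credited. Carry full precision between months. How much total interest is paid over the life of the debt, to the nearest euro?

€3,399

Monthly rate r = 24.8%/12 = 2.06667% = 0.0206667.
Payoff takes n = ⌈−ln(1 − rB₀/P)/ln(1+r)⌉ = ⌈34.198⌉ = 35 payments; the last is €68.70.
Total paid = 34·€345.00 + €68.70 = €11,798.70.
Total interest = total paid − principal = €11,798.70 − €8,400.00 = €3,398.70.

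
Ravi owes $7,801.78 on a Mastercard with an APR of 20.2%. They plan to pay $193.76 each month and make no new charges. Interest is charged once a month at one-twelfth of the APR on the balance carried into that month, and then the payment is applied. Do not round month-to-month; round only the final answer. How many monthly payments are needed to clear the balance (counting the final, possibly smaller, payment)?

68 payments

Monthly rate r = 20.2%/12 = 1.68333% = 0.0168333.
Recurrence: B ← B·(1+r) − $193.76.
Month 1: interest $131.33; balance after payment $7,739.35.
Month 2: interest $130.28; balance after payment $7,675.87.
Closed form: n = −ln(1 − rB₀/P)/ln(1+r) = −ln(0.3222)/ln(1.01683) ≈ 67.846, so the balance reaches zero during payment 68.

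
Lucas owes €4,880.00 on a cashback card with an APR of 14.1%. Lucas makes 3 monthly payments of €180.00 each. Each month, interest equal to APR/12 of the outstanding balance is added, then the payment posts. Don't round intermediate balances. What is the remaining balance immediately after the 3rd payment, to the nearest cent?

Monthly rate r = 14.1%/12 = 1.175% = 0.01175.
Each month: B ← B·(1+r) − €180.00.
Month 1: interest €57.34; balance after payment €4,757.34.
Month 2: interest €55.90; balance after payment €4,633.24.
Month 3: interest €54.44; balance after payment €4,507.68.

€4,507.68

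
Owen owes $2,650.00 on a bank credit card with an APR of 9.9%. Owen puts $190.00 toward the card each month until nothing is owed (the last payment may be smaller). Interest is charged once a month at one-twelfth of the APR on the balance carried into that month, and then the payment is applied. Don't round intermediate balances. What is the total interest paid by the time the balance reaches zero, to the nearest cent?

$176.95

Monthly rate r = 9.9%/12 = 0.825% = 0.00825.
Payoff takes n = ⌈−ln(1 − rB₀/P)/ln(1+r)⌉ = ⌈14.878⌉ = 15 payments; the last is $166.95.
Total paid = 14·$190.00 + $166.95 = $2,826.95.
Total interest = total paid − principal = $2,826.95 − $2,650.00 = $176.95.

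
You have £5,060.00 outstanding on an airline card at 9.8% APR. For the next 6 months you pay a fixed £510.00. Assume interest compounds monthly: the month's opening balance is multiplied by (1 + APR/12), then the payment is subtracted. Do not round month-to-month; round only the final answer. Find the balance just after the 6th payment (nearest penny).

Monthly rate r = 9.8%/12 = 0.816667% = 0.00816667.
Each month: B ← B·(1+r) − £510.00.
Month 1: interest £41.32; balance after payment £4,591.32.
Month 2: interest £37.50; balance after payment £4,118.82.
Month 3: interest £33.64; balance after payment £3,642.46.
Month 4: interest £29.75; balance after payment £3,162.20.
Month 5: interest £25.82; balance after payment £2,678.03.
Month 6: interest £21.87; balance after payment £2,189.90.

£2,189.90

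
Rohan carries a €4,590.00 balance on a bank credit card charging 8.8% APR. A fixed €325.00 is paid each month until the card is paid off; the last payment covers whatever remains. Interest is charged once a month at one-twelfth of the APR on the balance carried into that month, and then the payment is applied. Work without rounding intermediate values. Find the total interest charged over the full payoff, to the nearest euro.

Monthly rate r = 8.8%/12 = 0.733333% = 0.00733333.
Payoff takes n = ⌈−ln(1 − rB₀/P)/ln(1+r)⌉ = ⌈14.964⌉ = 15 payments; the last is €313.28.
Total paid = 14·€325.00 + €313.28 = €4,863.28.
Total interest = total paid − principal = €4,863.28 − €4,590.00 = €273.28.

€273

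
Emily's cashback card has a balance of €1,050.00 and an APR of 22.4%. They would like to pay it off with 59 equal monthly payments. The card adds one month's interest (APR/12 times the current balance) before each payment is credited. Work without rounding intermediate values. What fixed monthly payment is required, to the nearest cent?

Monthly rate r = 22.4%/12 = 1.86667% = 0.0186667.
Level-payment amortization: P = B₀·r / (1 − (1+r)^(−n)) = 1050.00·0.0186667 / (1 − 1.01867^(−59)).
Denominator 1 − (1+r)^(−59) = 0.664180134.
P = 19.6 / 0.664180134 ≈ 29.51.

€29.51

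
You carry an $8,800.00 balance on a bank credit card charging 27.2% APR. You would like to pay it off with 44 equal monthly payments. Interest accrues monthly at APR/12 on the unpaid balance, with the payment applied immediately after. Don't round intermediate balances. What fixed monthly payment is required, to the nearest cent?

Monthly rate r = 27.2%/12 = 2.26667% = 0.0226667.
Level-payment amortization: P = B₀·r / (1 − (1+r)^(−n)) = 8800.00·0.0226667 / (1 − 1.02267^(−44)).
Denominator 1 − (1+r)^(−44) = 0.62700795.
P = 199.467 / 0.62700795 ≈ 318.12.

$318.12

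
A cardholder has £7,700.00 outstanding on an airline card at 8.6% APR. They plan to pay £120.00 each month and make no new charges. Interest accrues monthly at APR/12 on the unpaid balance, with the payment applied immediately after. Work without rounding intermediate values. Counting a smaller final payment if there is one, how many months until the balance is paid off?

87 payments

Monthly rate r = 8.6%/12 = 0.716667% = 0.00716667.
Recurrence: B ← B·(1+r) − £120.00.
Month 1: interest £55.18; balance after payment £7,635.18.
Month 2: interest £54.72; balance after payment £7,569.90.
Closed form: n = −ln(1 − rB₀/P)/ln(1+r) = −ln(0.54014)/ln(1.00717) ≈ 86.251, so the balance reaches zero during payment 87.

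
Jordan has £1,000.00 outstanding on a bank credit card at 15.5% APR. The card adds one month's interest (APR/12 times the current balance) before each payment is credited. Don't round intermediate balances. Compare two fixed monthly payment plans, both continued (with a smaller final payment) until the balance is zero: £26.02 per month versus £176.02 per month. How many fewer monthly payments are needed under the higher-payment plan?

48 fewer payments

Monthly rate r = 15.5%/12 = 1.29167% = 0.0129167.
At £26.02/mo: n = ⌈−ln(1 − rB₀/P)/ln(1+r)⌉ = 54 payments (last £11.80); total interest = total paid − £1,000.00 = £390.86.
At £176.02/mo: 6 payments (last £165.25); total interest £45.35.
Payments saved = 54 − 6 = 48.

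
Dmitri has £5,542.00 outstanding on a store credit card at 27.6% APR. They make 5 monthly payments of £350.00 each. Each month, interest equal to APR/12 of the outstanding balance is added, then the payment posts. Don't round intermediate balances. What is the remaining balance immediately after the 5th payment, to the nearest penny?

£4,376.96

Monthly rate r = 27.6%/12 = 2.3% = 0.023.
Each month: B ← B·(1+r) − £350.00.
Month 1: interest £127.47; balance after payment £5,319.47.
Month 2: interest £122.35; balance after payment £5,091.81.
Month 3: interest £117.11; balance after payment £4,858.93.
Month 4: interest £111.76; balance after payment £4,620.68.
Month 5: interest £106.28; balance after payment £4,376.96.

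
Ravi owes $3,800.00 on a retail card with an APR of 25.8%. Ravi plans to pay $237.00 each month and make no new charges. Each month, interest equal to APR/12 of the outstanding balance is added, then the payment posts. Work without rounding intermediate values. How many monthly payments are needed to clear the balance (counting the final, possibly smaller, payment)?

Monthly rate r = 25.8%/12 = 2.15% = 0.0215.
Recurrence: B ← B·(1+r) − $237.00.
Month 1: interest $81.70; balance after payment $3,644.70.
Month 2: interest $78.36; balance after payment $3,486.06.
Closed form: n = −ln(1 − rB₀/P)/ln(1+r) = −ln(0.65527)/ln(1.0215) ≈ 19.871, so the balance reaches zero during payment 20.

20 payments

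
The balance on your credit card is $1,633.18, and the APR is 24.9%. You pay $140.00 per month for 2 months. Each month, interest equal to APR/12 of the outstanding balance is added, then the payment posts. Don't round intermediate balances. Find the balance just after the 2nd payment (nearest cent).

$1,418.76

Monthly rate r = 24.9%/12 = 2.075% = 0.02075.
Each month: B ← B·(1+r) − $140.00.
Month 1: interest $33.89; balance after payment $1,527.07.
Month 2: interest $31.69; balance after payment $1,418.76.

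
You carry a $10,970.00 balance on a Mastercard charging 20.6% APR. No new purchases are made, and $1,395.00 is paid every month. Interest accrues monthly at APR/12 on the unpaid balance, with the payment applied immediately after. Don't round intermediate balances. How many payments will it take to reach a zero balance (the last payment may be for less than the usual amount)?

Monthly rate r = 20.6%/12 = 1.71667% = 0.0171667.
Recurrence: B ← B·(1+r) − $1,395.00.
Month 1: interest $188.32; balance after payment $9,763.32.
Month 2: interest $167.60; balance after payment $8,535.92.
Closed form: n = −ln(1 − rB₀/P)/ln(1+r) = −ln(0.865)/ln(1.01717) ≈ 8.520, so the balance reaches zero during payment 9.

9 months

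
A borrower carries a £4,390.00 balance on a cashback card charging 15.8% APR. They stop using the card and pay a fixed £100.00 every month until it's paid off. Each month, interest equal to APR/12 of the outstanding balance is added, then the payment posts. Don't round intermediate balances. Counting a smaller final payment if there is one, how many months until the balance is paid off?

66 months

Monthly rate r = 15.8%/12 = 1.31667% = 0.0131667.
Recurrence: B ← B·(1+r) − £100.00.
Month 1: interest £57.80; balance after payment £4,347.80.
Month 2: interest £57.25; balance after payment £4,305.05.
Closed form: n = −ln(1 − rB₀/P)/ln(1+r) = −ln(0.42198)/ln(1.01317) ≈ 65.959, so the balance reaches zero during payment 66.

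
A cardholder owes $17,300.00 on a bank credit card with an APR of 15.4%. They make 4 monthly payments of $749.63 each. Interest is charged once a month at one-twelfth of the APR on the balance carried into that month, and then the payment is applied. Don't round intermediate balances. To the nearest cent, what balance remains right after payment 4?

Monthly rate r = 15.4%/12 = 1.28333% = 0.0128333.
Each month: B ← B·(1+r) − $749.63.
Month 1: interest $222.02; balance after payment $16,772.39.
Month 2: interest $215.25; balance after payment $16,238.00.
Month 3: interest $208.39; balance after payment $15,696.76.
Month 4: interest $201.44; balance after payment $15,148.57.

$15,148.57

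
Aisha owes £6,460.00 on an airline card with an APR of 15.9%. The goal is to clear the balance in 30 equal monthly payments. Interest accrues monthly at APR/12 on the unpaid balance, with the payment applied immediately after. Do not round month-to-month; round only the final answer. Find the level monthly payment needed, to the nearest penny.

£262.36

Monthly rate r = 15.9%/12 = 1.325% = 0.01325.
Level-payment amortization: P = B₀·r / (1 − (1+r)^(−n)) = 6460.00·0.01325 / (1 − 1.01325^(−30)).
Denominator 1 − (1+r)^(−30) = 0.32624558.
P = 85.595 / 0.32624558 ≈ 262.36.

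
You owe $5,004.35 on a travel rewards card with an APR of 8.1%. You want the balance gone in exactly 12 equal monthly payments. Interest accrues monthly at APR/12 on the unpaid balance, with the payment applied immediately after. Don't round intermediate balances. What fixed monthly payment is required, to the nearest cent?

$435.55

Monthly rate r = 8.1%/12 = 0.675% = 0.00675.
Level-payment amortization: P = B₀·r / (1 − (1+r)^(−n)) = 5004.35·0.00675 / (1 − 1.00675^(−12)).
Denominator 1 − (1+r)^(−12) = 0.0775552985.
P = 33.7794 / 0.0775552985 ≈ 435.55.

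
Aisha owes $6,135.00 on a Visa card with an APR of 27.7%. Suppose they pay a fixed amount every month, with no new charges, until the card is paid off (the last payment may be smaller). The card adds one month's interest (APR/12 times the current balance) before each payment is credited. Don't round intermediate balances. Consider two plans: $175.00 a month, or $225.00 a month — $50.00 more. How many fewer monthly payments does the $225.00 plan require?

29 fewer payments

Monthly rate r = 27.7%/12 = 2.30833% = 0.0230833.
At $175.00/mo: n = ⌈−ln(1 − rB₀/P)/ln(1+r)⌉ = 73 payments (last $104.84); total interest = total paid − $6,135.00 = $6,569.84.
At $225.00/mo: 44 payments (last $112.51); total interest $3,652.51.
Payments saved = 73 − 44 = 29.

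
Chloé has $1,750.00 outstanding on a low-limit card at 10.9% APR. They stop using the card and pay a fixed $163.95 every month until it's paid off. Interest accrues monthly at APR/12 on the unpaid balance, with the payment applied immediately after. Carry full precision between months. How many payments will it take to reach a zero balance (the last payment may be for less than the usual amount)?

12 months

Monthly rate r = 10.9%/12 = 0.908333% = 0.00908333.
Recurrence: B ← B·(1+r) − $163.95.
Month 1: interest $15.90; balance after payment $1,601.95.
Month 2: interest $14.55; balance after payment $1,452.55.
Closed form: n = −ln(1 − rB₀/P)/ln(1+r) = −ln(0.90304)/ln(1.00908) ≈ 11.278, so the balance reaches zero during payment 12.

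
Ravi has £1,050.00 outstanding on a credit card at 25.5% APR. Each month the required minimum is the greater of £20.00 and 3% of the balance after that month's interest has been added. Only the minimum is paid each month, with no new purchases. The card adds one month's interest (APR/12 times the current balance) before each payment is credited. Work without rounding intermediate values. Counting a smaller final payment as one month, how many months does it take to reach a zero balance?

Monthly rate r = 25.5%/12 = 2.125% = 0.02125.
While 3% of the post-interest balance exceeds £20.00, each month B ← (B·(1+r))·(1 − 0.03), i.e. B shrinks by the factor (1+r)·0.97 = 0.99061.
This holds for months 1–51. Entering month 52 the balance is £649.06; 3% of the post-interest balance is now below £20.00, so the flat £20.00 minimum applies from here.
From month 52 a fixed £20.00 at rate r clears £649.06 in 56 more payments. Total: 51 + 56 = 107 months.

107 months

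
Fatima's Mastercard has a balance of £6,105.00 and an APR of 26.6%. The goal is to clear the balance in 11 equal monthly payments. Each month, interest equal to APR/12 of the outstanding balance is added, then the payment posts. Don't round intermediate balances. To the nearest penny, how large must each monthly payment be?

Monthly rate r = 26.6%/12 = 2.21667% = 0.0221667.
Level-payment amortization: P = B₀·r / (1 − (1+r)^(−n)) = 6105.00·0.0221667 / (1 − 1.02217^(−11)).
Denominator 1 − (1+r)^(−11) = 0.214292059.
P = 135.328 / 0.214292059 ≈ 631.51.

£631.51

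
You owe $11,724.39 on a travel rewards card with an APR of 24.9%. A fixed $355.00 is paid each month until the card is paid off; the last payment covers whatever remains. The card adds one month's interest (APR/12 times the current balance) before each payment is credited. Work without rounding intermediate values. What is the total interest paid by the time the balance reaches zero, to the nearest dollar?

Monthly rate r = 24.9%/12 = 2.075% = 0.02075.
Payoff takes n = ⌈−ln(1 − rB₀/P)/ln(1+r)⌉ = ⌈56.293⌉ = 57 payments; the last is $104.87.
Total paid = 56·$355.00 + $104.87 = $19,984.87.
Total interest = total paid − principal = $19,984.87 − $11,724.39 = $8,260.48.

$8,260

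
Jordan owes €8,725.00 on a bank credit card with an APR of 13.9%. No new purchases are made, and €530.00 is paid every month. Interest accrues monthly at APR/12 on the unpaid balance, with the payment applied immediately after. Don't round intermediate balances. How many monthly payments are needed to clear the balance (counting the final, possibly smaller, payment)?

Monthly rate r = 13.9%/12 = 1.15833% = 0.0115833.
Recurrence: B ← B·(1+r) − €530.00.
Month 1: interest €101.06; balance after payment €8,296.06.
Month 2: interest €96.10; balance after payment €7,862.16.
Closed form: n = −ln(1 − rB₀/P)/ln(1+r) = −ln(0.80931)/ln(1.01158) ≈ 18.371, so the balance reaches zero during payment 19.

19 months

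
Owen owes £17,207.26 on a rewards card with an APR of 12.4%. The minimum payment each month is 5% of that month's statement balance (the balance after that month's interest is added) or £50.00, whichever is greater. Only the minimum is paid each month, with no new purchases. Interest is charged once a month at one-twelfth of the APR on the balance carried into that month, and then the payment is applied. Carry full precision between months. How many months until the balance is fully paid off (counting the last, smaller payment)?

92 months

Monthly rate r = 12.4%/12 = 1.03333% = 0.0103333.
While 5% of the post-interest balance exceeds £50.00, each month B ← (B·(1+r))·(1 − 0.05), i.e. B shrinks by the factor (1+r)·0.95 = 0.95982.
This holds for months 1–70. Entering month 71 the balance is £974.75; 5% of the post-interest balance is now below £50.00, so the flat £50.00 minimum applies from here.
From month 71 a fixed £50.00 at rate r clears £974.75 in 22 more payments. Total: 70 + 22 = 92 months.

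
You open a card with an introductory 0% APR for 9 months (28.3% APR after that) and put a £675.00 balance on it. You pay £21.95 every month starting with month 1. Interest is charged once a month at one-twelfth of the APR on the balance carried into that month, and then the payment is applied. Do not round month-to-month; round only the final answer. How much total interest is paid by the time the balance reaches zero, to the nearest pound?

Promo months 1–9 at r₀ = 0%/12 = 0; months 10+ at r₁ = 28.3%/12 = 0.0235833.
After month 9 (no interest yet): B = £675.00 − 9·£21.95 = £477.45.
Then at r₁ with £21.95/mo: n₂ = −ln(1 − r₁·B/P)/ln(1+r₁) ≈ 30.86 → 31 more payments.
Total paid = 39·£21.95 + £19.01 = £875.06; interest = £875.06 − £675.00 = £200.06.

£200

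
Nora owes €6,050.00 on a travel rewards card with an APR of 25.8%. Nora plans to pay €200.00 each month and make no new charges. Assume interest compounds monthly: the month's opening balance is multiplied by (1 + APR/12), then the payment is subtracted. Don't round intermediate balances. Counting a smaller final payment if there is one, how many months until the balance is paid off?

50 months

Monthly rate r = 25.8%/12 = 2.15% = 0.0215.
Recurrence: B ← B·(1+r) − €200.00.
Month 1: interest €130.08; balance after payment €5,980.07.
Month 2: interest €128.57; balance after payment €5,908.65.
Closed form: n = −ln(1 − rB₀/P)/ln(1+r) = −ln(0.34962)/ln(1.0215) ≈ 49.402, so the balance reaches zero during payment 50.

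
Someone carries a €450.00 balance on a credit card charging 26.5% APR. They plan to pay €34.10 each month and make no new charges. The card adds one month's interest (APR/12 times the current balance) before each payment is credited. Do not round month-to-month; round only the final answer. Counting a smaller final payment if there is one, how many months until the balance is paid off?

Monthly rate r = 26.5%/12 = 2.20833% = 0.0220833.
Recurrence: B ← B·(1+r) − €34.10.
Month 1: interest €9.94; balance after payment €425.84.
Month 2: interest €9.40; balance after payment €401.14.
Closed form: n = −ln(1 − rB₀/P)/ln(1+r) = −ln(0.70858)/ln(1.02208) ≈ 15.771, so the balance reaches zero during payment 16.

16 payments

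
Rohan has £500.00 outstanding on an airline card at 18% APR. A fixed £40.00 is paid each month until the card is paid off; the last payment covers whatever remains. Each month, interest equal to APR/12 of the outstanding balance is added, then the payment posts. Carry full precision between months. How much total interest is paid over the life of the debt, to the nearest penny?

£57.86

Monthly rate r = 18%/12 = 1.5% = 0.015.
Payoff takes n = ⌈−ln(1 − rB₀/P)/ln(1+r)⌉ = ⌈13.946⌉ = 14 payments; the last is £37.86.
Total paid = 13·£40.00 + £37.86 = £557.86.
Total interest = total paid − principal = £557.86 − £500.00 = £57.86.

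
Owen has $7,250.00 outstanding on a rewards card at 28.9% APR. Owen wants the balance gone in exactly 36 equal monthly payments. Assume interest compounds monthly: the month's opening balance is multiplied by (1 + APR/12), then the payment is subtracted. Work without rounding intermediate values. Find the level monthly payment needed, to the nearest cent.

Monthly rate r = 28.9%/12 = 2.40833% = 0.0240833.
Level-payment amortization: P = B₀·r / (1 − (1+r)^(−n)) = 7250.00·0.0240833 / (1 − 1.02408^(−36)).
Denominator 1 − (1+r)^(−36) = 0.575449589.
P = 174.604 / 0.575449589 ≈ 303.42.

$303.42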